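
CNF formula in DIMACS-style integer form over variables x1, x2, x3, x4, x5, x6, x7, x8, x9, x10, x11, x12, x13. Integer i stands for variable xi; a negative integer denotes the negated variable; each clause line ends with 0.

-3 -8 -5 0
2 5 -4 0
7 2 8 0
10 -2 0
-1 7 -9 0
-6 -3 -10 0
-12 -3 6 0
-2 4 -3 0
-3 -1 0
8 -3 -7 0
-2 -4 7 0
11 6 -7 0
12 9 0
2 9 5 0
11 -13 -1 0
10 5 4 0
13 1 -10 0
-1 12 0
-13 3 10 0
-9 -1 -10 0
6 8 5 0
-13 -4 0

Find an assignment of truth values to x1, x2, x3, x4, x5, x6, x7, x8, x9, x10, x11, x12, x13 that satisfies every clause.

Branch on x1: take x1 = False.
Branch on x2: take x2 = False.
Set x3 = False and propagate.
For the remaining variables, x4 = False, x5 = False, x6 = False, x7 = False, x8 = True, x9 = True, x10 = True, x11 = False, x12 = True, x13 = True works.

x1 = False  x2 = False  x3 = False  x4 = False  x5 = False  x6 = False  x7 = False  x8 = True  x9 = True  x10 = True  x11 = False  x12 = True  x13 = True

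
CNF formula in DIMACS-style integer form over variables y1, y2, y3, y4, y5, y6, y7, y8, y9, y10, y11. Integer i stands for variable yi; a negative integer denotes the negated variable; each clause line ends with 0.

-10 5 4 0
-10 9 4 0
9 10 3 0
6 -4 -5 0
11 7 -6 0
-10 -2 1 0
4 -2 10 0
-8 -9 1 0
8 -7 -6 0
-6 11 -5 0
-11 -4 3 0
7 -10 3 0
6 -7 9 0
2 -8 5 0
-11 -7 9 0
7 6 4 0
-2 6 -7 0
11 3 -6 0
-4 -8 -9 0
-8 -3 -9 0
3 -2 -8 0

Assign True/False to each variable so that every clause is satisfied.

Branch on y1: take y1 = False.
The remaining clauses are satisfied by y2 = False, y3 = False, y4 = True, y5 = False, y6 = False, y7 = True, y8 = False, y9 = True, y10 = True, y11 = False.
Check each clause:
  1. (~y10 \/ y4 \/ y5) — y4 is true.
  2. (y9 \/ ~y10 \/ y4) — y9 is true.
  3. (y9 \/ y10 \/ y3) — y9 is true.
  4. (~y4 \/ ~y5 \/ y6) — ~y5 is true.
  5. (y7 \/ y11 \/ ~y6) — ~y6 is true.
  6. (~y10 \/ y1 \/ ~y2) — ~y2 is true.
  7. (~y2 \/ y10 \/ y4) — y10 is true.
  8. (~y8 \/ y1 \/ ~y9) — ~y8 is true.
  9. (~y7 \/ ~y6 \/ y8) — ~y6 is true.
  10. (~y6 \/ ~y5 \/ y11) — ~y6 is true.
  11. (~y4 \/ y3 \/ ~y11) — ~y11 is true.
  12. (y3 \/ y7 \/ ~y10) — y7 is true.
  13. (y6 \/ ~y7 \/ y9) — y9 is true.
  14. (~y8 \/ y5 \/ y2) — ~y8 is true.
  15. (y9 \/ ~y7 \/ ~y11) — y9 is true.
  16. (y6 \/ y4 \/ y7) — y4 is true.
  17. (~y2 \/ ~y7 \/ y6) — ~y2 is true.
  18. (y3 \/ ~y6 \/ y11) — ~y6 is true.
  19. (~y8 \/ ~y4 \/ ~y9) — ~y8 is true.
  20. (~y9 \/ ~y3 \/ ~y8) — ~y8 is true.
  21. (~y8 \/ y3 \/ ~y2) — ~y8 is true.

y1 = 0, y2 = 0, y3 = 0, y4 = 1, y5 = 0, y6 = 0, y7 = 1, y8 = 0, y9 = 1, y10 = 1, y11 = 0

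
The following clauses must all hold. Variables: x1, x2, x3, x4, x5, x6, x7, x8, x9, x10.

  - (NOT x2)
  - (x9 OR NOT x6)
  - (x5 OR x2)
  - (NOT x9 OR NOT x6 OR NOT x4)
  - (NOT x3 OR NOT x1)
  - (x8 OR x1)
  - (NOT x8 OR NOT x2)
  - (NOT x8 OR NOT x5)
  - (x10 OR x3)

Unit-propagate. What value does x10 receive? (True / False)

Unit clause (NOT x2) sets x2 = False.
In (x5 OR x2), x2 is now false; x5 must hold, so x5 = True.
(NOT x8 OR NOT x5): since x5 = True, the clause reduces to (NOT x8). x8 = False.
From (x8 OR x1) and x8 = False: x1 = True.
From (NOT x3 OR NOT x1) and x1 = True: x3 = False.
(x10 OR x3) with x3 = False leaves only x10, so x10 = True.

True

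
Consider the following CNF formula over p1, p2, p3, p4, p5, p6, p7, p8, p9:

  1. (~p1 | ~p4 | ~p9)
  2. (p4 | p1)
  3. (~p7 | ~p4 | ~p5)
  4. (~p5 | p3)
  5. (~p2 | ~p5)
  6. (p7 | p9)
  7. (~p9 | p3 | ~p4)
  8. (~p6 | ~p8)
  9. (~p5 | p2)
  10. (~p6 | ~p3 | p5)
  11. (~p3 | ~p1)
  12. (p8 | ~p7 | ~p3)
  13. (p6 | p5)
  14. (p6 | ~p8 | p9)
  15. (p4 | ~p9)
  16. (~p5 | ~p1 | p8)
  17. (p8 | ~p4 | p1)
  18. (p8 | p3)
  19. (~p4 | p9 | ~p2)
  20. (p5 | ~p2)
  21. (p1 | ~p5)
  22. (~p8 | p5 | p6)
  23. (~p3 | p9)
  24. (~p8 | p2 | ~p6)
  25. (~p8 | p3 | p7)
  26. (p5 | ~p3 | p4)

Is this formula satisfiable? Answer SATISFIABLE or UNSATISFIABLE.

p5 = True:
  propagation gives p3=True, p2=False; an empty clause results — contradiction.
p5 = False:
  propagation gives p6=True, p8=False, p3=False; an empty clause results — contradiction.
Every branch closes, so no satisfying assignment exists.

UNSATISFIABLE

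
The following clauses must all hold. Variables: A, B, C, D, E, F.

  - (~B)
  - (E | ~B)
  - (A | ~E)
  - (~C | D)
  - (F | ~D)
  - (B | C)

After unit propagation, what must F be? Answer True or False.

(~B) is a unit clause: B = False.
From (B | C) and B = False: C = True.
In (~C | D), ~C is now false; D must hold, so D = True.
(F | ~D) with D = True leaves only F, so F = True.

True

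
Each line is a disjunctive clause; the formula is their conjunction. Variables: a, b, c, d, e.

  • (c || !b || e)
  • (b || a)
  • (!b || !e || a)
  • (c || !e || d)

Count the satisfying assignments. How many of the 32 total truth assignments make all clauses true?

14

Case analysis on b and e:
  b=T, e=T: remaining (a,c,d) ∈ {(T,F,T); (T,T,F); (T,T,T)} — 3.
  b=T, e=F: remaining (a,c,d) ∈ {(F,T,F); (F,T,T); (T,T,F); (T,T,T)} — 4.
  b=F, e=T: remaining (a,c,d) ∈ {(T,F,T); (T,T,F); (T,T,T)} — 3.
  b=F, e=F: remaining (a,c,d) ∈ {(T,F,F); (T,F,T); (T,T,F); (T,T,T)} — 4.
Total: 3 + 4 + 3 + 4 = 14.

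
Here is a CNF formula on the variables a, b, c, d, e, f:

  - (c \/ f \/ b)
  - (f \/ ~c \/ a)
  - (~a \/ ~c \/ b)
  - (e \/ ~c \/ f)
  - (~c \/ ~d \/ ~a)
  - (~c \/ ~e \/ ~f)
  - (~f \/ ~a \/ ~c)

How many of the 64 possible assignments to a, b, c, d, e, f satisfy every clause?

29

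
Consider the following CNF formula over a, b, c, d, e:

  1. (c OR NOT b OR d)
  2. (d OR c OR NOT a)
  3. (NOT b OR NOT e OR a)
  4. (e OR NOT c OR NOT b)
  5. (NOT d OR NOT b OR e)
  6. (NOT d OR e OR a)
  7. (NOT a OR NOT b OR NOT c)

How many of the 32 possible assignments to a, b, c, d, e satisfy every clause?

Split on b, then a.
  b=1, a=1: remaining (c,d,e) ∈ {(0,1,1)} — 1.
  b=1, a=0: a clause becomes empty — 0.
  b=0, a=1: e free; 3 ways for (c,d) × 2^1 = 6.
  b=0, a=0: c free; 3 ways for (d,e) × 2^1 = 6.
Total: 1 + 0 + 6 + 6 = 13.

13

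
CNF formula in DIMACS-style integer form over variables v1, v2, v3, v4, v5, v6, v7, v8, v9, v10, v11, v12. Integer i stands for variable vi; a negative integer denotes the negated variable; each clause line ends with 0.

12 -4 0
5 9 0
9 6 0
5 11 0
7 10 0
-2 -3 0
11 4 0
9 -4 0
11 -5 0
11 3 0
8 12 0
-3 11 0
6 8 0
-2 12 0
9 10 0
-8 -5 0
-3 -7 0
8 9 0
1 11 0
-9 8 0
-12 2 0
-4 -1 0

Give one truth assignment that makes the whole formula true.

v1=False, v2=True, v3=False, v4=False, v5=False, v6=False, v7=True, v8=True, v9=True, v10=True, v11=True, v12=True

Check each clause:
  1. {¬v4, v12} — v12 is true.
  2. {v9, v5} — v9 is true.
  3. {v6, v9} — v9 is true.
  4. {v11, v5} — v11 is true.
  5. {v7, v10} — v10 is true.
  6. {¬v2, ¬v3} — ¬v3 is true.
  7. {v4, v11} — v11 is true.
  8. {v9, ¬v4} — v9 is true.
  9. {v11, ¬v5} — v11 is true.
  10. {v11, v3} — v11 is true.
  11. {v8, v12} — v8 is true.
  12. {¬v3, v11} — v11 is true.
  13. {v8, v6} — v8 is true.
  14. {¬v2, v12} — v12 is true.
  15. {v10, v9} — v9 is true.
  16. {¬v5, ¬v8} — ¬v5 is true.
  17. {¬v7, ¬v3} — ¬v3 is true.
  18. {v9, v8} — v8 is true.
  19. {v11, v1} — v11 is true.
  20. {¬v9, v8} — v8 is true.
  21. {¬v12, v2} — v2 is true.
  22. {¬v4, ¬v1} — ¬v4 is true.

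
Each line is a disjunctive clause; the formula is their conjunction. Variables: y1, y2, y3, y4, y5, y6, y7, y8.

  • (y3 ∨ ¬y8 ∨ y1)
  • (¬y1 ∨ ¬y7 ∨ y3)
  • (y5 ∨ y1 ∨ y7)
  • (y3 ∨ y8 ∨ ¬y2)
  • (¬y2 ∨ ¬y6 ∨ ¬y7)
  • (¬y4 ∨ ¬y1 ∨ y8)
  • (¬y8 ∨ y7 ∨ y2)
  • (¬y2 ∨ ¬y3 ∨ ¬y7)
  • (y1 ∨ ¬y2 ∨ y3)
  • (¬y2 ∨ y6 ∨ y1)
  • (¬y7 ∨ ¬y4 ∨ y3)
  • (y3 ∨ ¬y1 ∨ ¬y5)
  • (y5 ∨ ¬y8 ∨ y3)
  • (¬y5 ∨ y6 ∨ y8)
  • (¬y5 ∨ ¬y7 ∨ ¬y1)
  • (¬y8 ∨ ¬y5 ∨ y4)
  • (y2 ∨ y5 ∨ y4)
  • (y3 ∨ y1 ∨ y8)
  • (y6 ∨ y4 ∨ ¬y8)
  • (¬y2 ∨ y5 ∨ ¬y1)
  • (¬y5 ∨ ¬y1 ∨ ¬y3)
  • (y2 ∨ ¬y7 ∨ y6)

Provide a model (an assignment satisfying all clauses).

y1=F, y2=F, y3=T, y4=F, y5=T, y6=T, y7=F, y8=F

Set y1 = False and propagate.
Branch on y2: take y2 = False.
Try y3 = True.
The remaining clauses are satisfied by y4 = False, y5 = True, y6 = True, y7 = False, y8 = False.
Every clause has at least one true literal under this assignment.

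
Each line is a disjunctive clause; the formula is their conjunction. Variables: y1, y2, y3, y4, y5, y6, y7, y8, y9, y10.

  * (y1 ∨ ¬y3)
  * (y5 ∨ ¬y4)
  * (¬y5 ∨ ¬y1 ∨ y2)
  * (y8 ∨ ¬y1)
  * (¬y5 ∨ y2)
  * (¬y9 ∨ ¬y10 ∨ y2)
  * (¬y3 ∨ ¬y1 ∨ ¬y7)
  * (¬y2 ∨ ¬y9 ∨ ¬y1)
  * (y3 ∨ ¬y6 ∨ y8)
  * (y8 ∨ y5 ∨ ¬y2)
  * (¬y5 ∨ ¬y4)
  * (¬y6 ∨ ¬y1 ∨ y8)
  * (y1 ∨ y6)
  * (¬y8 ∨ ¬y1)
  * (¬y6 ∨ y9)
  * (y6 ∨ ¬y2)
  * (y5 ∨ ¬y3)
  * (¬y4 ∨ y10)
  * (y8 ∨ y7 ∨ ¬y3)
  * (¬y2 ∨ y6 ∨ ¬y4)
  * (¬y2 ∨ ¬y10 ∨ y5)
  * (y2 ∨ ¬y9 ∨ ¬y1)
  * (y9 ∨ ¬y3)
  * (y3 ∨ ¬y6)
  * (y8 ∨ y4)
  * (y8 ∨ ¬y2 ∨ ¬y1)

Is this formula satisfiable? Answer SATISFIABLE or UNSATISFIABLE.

UNSATISFIABLE

y1 = True:
  propagation gives y8=True; an empty clause results — contradiction.
y1 = False:
  propagation gives y3=False, y6=True; an empty clause results — contradiction.
Every branch closes, so no satisfying assignment exists.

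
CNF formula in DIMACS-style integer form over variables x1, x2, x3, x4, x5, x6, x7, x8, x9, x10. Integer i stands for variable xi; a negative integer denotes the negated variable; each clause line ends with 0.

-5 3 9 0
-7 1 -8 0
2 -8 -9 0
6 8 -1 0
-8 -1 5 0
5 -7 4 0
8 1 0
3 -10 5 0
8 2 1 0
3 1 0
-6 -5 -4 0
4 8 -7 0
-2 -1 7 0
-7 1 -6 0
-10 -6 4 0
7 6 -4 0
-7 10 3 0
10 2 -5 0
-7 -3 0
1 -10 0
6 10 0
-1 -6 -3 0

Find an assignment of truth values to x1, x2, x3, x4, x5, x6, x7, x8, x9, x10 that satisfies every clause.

x1=False  x2=False  x3=True  x4=True  x5=False  x6=True  x7=False  x8=True  x9=False  x10=False

Try x1 = False.
  then x8 is forced to True.
  then x7 is forced to False.
  then x3 is forced to True.
  then x10 is forced to False.
  then x6 is forced to True.
Try x2 = False.
  then x9 is forced to False.
  then x5 is forced to False.
x4 is now unconstrained; take x4 = True.
Every clause has at least one true literal under this assignment.
Check each clause:
  1. {x9, ¬x5, x3} — x3 is true.
  2. {¬x8, x1, ¬x7} — ¬x7 is true.
  3. {¬x8, ¬x9, x2} — ¬x9 is true.
  4. {x6, x8, ¬x1} — x8 is true.
  5. {¬x8, ¬x1, x5} — ¬x1 is true.
  6. {¬x7, x4, x5} — ¬x7 is true.
  7. {x1, x8} — x8 is true.
  8. {x5, x3, ¬x10} — x3 is true.
  9. {x1, x8, x2} — x8 is true.
  10. {x3, x1} — x3 is true.
  11. {¬x6, ¬x4, ¬x5} — ¬x5 is true.
  12. {¬x7, x8, x4} — x8 is true.
  13. {x7, ¬x2, ¬x1} — ¬x2 is true.
  14. {x1, ¬x7, ¬x6} — ¬x7 is true.
  15. {¬x10, ¬x6, x4} — x4 is true.
  16. {¬x4, x6, x7} — x6 is true.
  17. {¬x7, x10, x3} — ¬x7 is true.
  18. {x2, x10, ¬x5} — ¬x5 is true.
  19. {¬x3, ¬x7} — ¬x7 is true.
  20. {x1, ¬x10} — ¬x10 is true.
  21. {x6, x10} — x6 is true.
  22. {¬x1, ¬x6, ¬x3} — ¬x1 is true.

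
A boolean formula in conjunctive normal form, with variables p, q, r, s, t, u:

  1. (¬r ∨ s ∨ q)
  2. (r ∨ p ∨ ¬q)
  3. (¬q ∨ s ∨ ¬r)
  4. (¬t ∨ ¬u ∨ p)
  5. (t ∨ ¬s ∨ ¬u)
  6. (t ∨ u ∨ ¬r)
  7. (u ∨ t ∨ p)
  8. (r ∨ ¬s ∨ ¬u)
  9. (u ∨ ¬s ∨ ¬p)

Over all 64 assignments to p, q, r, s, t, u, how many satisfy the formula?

15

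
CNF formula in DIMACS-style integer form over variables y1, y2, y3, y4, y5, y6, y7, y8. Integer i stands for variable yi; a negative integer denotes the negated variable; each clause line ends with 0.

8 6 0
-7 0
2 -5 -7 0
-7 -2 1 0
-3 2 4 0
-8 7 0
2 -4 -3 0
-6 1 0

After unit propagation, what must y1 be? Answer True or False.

True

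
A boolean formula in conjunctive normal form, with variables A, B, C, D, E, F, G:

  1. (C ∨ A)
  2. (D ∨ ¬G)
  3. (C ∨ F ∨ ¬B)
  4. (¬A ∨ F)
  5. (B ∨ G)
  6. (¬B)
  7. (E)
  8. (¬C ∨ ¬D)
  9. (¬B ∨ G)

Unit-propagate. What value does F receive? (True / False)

True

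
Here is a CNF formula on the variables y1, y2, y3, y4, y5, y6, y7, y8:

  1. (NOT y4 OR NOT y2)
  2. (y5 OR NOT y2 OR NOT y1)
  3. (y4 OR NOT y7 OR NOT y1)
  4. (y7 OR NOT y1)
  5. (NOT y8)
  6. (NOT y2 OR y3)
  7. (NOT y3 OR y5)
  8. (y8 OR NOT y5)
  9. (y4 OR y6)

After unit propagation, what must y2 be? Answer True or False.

Unit clause (NOT y8) sets y8 = False.
(NOT y5 OR y8): since y8 = False, the clause reduces to (NOT y5). y5 = False.
(y5 OR NOT y3) with y5 = False leaves only NOT y3, so y3 = False.
(NOT y2 OR y3) with y3 = False leaves only NOT y2, so y2 = False.

False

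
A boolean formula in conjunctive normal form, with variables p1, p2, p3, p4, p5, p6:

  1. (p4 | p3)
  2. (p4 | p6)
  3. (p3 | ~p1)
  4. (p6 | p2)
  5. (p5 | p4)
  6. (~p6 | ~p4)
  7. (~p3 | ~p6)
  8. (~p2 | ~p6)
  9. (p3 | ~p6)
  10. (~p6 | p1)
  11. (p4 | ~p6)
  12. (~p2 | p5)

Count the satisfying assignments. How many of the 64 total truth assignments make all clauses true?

Satisfying assignments:
  p1=0 p2=1 p3=0 p4=1 p5=1 p6=0
  p1=0 p2=1 p3=1 p4=1 p5=1 p6=0
  p1=1 p2=1 p3=1 p4=1 p5=1 p6=0
That's 3 in total.

3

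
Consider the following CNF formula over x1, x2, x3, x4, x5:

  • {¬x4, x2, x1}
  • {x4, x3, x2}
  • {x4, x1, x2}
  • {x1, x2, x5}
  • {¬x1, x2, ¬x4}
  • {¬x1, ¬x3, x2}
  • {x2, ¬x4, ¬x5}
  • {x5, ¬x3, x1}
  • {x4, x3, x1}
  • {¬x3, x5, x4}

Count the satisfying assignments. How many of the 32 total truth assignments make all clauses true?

Case analysis on x1 and x2:
  x1=1, x2=1: 7 of the 8 assignments to (x3,x4,x5) work.
  x1=1, x2=0: a clause becomes empty — 0.
  x1=0, x2=1: remaining (x3,x4,x5) ∈ {(0,1,0); (0,1,1); (1,0,1); (1,1,1)} — 4.
  x1=0, x2=0: a clause becomes empty — 0.
Total: 7 + 0 + 4 + 0 = 11.

11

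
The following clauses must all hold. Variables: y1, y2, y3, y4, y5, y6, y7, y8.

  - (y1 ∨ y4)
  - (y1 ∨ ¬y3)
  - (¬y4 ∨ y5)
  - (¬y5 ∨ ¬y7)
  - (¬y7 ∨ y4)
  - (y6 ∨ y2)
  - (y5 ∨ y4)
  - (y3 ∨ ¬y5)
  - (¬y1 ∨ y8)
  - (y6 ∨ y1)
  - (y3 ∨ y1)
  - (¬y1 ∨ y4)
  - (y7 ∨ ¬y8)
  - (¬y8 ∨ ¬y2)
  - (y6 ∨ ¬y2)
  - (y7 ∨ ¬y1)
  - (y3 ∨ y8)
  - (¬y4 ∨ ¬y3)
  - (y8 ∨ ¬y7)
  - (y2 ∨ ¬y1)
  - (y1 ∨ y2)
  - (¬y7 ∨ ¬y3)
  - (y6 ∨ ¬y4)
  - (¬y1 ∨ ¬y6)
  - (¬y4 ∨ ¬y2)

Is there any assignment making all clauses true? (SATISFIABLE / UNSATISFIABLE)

y1 = True:
  propagation gives y8=True, y4=True, y5=True, y7=False; an empty clause results — contradiction.
y1 = False:
  propagation gives y4=True, y3=False; an empty clause results — contradiction.
Every branch closes, so no satisfying assignment exists.

UNSATISFIABLE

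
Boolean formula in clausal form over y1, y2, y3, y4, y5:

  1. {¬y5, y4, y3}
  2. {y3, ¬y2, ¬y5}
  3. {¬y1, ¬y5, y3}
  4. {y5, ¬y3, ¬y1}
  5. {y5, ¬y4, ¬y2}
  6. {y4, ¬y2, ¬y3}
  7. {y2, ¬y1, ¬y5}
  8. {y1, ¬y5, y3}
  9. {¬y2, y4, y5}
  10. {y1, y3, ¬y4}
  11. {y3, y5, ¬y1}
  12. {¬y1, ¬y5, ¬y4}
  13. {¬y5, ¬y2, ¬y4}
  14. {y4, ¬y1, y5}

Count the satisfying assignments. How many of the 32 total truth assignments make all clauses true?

5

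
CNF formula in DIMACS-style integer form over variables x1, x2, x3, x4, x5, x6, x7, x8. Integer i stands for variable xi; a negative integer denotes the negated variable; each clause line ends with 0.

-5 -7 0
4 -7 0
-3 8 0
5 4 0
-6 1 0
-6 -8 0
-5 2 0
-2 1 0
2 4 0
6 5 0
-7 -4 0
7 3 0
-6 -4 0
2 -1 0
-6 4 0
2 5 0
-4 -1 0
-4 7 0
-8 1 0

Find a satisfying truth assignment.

x1=T, x2=T, x3=T, x4=F, x5=T, x6=F, x7=F, x8=T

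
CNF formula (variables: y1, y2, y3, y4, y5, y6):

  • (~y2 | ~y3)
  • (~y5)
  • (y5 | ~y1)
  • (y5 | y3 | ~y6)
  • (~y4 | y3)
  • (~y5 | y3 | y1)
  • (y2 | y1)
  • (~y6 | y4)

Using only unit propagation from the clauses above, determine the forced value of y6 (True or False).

False

Unit clause (~y5) sets y5 = False.
(~y1 | y5): since y5 = False, the clause reduces to (~y1). y1 = False.
(y1 | y2): since y1 = False, the clause reduces to (y2). y2 = True.
From (~y2 | ~y3) and y2 = True: y3 = False.
From (~y6 | y5 | y3) and y3 = False, y5 = False: y6 = False.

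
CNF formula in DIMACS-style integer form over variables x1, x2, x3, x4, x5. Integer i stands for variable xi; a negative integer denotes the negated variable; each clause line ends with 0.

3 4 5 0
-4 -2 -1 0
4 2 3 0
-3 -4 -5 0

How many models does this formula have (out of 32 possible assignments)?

Case analysis on x4 and x3:
  x4=T, x3=T: remaining (x1,x2,x5) ∈ {(F,F,F); (F,T,F); (T,F,F)} — 3.
  x4=T, x3=F: x5 free; 3 ways for (x1,x2) × 2^1 = 6.
  x4=F, x3=T: x1, x2, x5 free → 2^3 = 8.
  x4=F, x3=F: remaining (x1,x2,x5) ∈ {(F,T,T); (T,T,T)} — 2.
Total: 3 + 6 + 8 + 2 = 19.

19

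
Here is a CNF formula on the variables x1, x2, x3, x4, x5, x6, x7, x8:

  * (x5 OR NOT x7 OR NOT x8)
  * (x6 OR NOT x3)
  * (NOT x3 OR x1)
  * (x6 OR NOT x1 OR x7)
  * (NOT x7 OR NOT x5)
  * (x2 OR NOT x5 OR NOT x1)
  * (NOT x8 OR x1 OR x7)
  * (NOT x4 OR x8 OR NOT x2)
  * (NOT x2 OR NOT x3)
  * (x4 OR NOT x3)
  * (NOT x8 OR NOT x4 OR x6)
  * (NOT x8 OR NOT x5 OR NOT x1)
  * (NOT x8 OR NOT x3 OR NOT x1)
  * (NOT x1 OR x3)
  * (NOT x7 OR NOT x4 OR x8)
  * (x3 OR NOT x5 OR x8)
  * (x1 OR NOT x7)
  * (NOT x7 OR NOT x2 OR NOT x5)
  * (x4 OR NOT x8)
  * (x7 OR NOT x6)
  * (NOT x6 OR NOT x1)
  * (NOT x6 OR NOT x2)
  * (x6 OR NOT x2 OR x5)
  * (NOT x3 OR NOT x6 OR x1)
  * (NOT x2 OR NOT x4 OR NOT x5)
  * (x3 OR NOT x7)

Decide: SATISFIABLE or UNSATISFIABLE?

Branch on x1: take x1 = False.
  then x3 is forced to False.
  then x7 is forced to False.
  then x8 is forced to False.
  then x5 is forced to False.
  then x6 is forced to False.
  then x2 is forced to False.
x4 is now unconstrained; take x4 = False.
So x1=F, x2=F, x3=F, x4=F, x5=F, x6=F, x7=F, x8=F is a satisfying assignment.

SATISFIABLE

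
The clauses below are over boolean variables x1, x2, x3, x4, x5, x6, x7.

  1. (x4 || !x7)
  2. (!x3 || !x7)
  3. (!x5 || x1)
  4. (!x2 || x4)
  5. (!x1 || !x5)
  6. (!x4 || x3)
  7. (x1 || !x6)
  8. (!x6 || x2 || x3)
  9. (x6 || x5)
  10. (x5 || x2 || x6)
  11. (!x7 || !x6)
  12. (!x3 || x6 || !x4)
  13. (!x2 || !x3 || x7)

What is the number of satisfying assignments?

Satisfying assignments:
  x1=T x2=F x3=T x4=F x5=F x6=T x7=F
  x1=T x2=F x3=T x4=T x5=F x6=T x7=F
That's 2 in total.

2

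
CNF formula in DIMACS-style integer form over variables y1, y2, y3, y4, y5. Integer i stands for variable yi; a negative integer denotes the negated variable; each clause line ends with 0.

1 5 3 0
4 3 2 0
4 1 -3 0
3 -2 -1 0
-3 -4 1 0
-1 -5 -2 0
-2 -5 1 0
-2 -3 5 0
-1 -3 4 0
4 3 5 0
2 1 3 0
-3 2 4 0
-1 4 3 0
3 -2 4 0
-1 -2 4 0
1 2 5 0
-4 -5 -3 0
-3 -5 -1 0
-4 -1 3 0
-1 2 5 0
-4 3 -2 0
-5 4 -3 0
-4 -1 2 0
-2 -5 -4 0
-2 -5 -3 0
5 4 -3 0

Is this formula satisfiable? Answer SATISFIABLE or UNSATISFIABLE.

y3 = True:
  y5 = True:
    propagation gives y4=False; an empty clause results — contradiction.
  y5 = False:
    propagation gives y2=False, y4=True, y1=True; an empty clause results — contradiction.
y3 = False:
  y2 = True:
    propagation gives y1=False, y5=True; an empty clause results — contradiction.
  y2 = False:
    propagation gives y4=True, y1=True; an empty clause results — contradiction.
Every branch closes, so no satisfying assignment exists.

UNSATISFIABLE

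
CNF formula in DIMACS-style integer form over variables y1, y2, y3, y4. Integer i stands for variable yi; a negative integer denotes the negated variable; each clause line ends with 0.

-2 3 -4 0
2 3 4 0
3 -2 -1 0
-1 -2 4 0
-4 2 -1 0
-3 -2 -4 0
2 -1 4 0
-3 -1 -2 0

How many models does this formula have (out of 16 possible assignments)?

5

The models are:
  y1=F y2=F y3=F y4=T
  y1=F y2=F y3=T y4=F
  y1=F y2=F y3=T y4=T
  y1=F y2=T y3=F y4=F
  y1=F y2=T y3=T y4=F
Count: 5.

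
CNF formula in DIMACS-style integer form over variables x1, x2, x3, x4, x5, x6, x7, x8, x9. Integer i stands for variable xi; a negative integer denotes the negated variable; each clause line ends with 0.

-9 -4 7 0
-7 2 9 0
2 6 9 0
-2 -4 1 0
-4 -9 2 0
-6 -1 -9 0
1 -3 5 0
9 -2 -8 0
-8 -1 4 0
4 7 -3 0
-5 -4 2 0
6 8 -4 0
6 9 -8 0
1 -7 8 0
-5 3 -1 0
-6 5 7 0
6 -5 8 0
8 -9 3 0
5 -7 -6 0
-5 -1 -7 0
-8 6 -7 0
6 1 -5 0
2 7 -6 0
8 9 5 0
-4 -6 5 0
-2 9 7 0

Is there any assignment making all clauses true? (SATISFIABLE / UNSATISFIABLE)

Set x1 = False and propagate.
Branch on x2: take x2 = True.
  then x4 is forced to False.
For the remaining variables, x3 = True, x5 = True, x6 = True, x7 = True, x8 = True, x9 = True works.
So x1=False, x2=True, x3=True, x4=False, x5=True, x6=True, x7=True, x8=True, x9=True is a satisfying assignment.

SATISFIABLE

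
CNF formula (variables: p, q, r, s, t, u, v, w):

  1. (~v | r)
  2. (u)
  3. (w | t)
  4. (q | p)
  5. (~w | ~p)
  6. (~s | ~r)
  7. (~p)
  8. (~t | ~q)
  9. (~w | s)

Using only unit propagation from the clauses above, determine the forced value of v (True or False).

False

(u) is a unit clause: u = True.
(~p) stands alone — p = False.
(p | q): since p = False, the clause reduces to (q). q = True.
In (~q | ~t), ~q is now false; ~t must hold, so t = False.
In (w | t), t is now false; w must hold, so w = True.
(s | ~w) with w = True leaves only s, so s = True.
From (~s | ~r) and s = True: r = False.
In (~v | r), r is now false; ~v must hold, so v = False.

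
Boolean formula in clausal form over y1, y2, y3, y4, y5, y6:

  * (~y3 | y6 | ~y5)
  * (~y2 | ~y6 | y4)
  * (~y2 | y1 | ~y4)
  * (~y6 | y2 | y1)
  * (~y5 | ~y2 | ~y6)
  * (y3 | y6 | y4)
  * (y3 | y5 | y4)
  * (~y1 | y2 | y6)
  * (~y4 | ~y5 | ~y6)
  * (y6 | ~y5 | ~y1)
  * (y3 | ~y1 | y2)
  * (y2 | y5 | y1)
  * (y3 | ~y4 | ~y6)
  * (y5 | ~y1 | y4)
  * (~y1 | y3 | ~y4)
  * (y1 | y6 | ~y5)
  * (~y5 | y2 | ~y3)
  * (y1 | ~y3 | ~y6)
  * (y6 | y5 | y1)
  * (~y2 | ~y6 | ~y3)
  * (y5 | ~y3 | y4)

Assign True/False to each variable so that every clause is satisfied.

Try y1 = True.
Branch on y2: take y2 = False.
  then y6 is forced to True.
  then y3 is forced to True.
  then y5 is forced to False.
  then y4 is forced to True.
Every clause has at least one true literal under this assignment.
Check each clause:
  1. (y6 | ~y5 | ~y3) — ~y5 is true.
  2. (~y6 | y4 | ~y2) — y4 is true.
  3. (y1 | ~y4 | ~y2) — y1 is true.
  4. (y2 | y1 | ~y6) — y1 is true.
  5. (~y2 | ~y6 | ~y5) — ~y5 is true.
  6. (y4 | y6 | y3) — y3 is true.
  7. (y4 | y5 | y3) — y3 is true.
  8. (~y1 | y2 | y6) — y6 is true.
  9. (~y5 | ~y6 | ~y4) — ~y5 is true.
  10. (~y5 | ~y1 | y6) — ~y5 is true.
  11. (~y1 | y2 | y3) — y3 is true.
  12. (y1 | y5 | y2) — y1 is true.
  13. (~y6 | ~y4 | y3) — y3 is true.
  14. (~y1 | y5 | y4) — y4 is true.
  15. (~y1 | y3 | ~y4) — y3 is true.
  16. (~y5 | y1 | y6) — y1 is true.
  17. (y2 | ~y3 | ~y5) — ~y5 is true.
  18. (y1 | ~y3 | ~y6) — y1 is true.
  19. (y5 | y6 | y1) — y1 is true.
  20. (~y3 | ~y2 | ~y6) — ~y2 is true.
  21. (y4 | ~y3 | y5) — y4 is true.

y1=T, y2=F, y3=T, y4=T, y5=F, y6=T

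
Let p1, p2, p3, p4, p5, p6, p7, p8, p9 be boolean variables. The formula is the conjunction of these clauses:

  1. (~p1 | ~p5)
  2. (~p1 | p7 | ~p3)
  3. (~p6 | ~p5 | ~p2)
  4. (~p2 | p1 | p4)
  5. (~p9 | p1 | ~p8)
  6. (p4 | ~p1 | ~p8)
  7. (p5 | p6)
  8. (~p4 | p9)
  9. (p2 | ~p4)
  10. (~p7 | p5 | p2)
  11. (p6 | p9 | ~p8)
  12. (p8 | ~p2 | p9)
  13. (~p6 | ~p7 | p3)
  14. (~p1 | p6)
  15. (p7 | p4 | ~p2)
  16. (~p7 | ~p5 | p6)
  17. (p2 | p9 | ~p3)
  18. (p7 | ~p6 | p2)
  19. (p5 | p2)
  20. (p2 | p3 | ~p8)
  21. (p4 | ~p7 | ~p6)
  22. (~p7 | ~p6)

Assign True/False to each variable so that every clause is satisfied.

Try p1 = True.
  then p5 is forced to False.
  then p6 is forced to True.
  then p2 is forced to True.
  then p7 is forced to False.
  then p3 is forced to False.
  then p4 is forced to True.
  then p9 is forced to True.
p8 is now unconstrained; take p8 = True.
Every clause has at least one true literal under this assignment.
Check each clause:
  1. (~p1 | ~p5) — ~p5 is true.
  2. (~p3 | ~p1 | p7) — ~p3 is true.
  3. (~p2 | ~p5 | ~p6) — ~p5 is true.
  4. (p1 | p4 | ~p2) — p1 is true.
  5. (p1 | ~p9 | ~p8) — p1 is true.
  6. (~p8 | p4 | ~p1) — p4 is true.
  7. (p6 | p5) — p6 is true.
  8. (~p4 | p9) — p9 is true.
  9. (p2 | ~p4) — p2 is true.
  10. (~p7 | p2 | p5) — ~p7 is true.
  11. (p6 | p9 | ~p8) — p9 is true.
  12. (~p2 | p9 | p8) — p8 is true.
  13. (p3 | ~p6 | ~p7) — ~p7 is true.
  14. (~p1 | p6) — p6 is true.
  15. (~p2 | p4 | p7) — p4 is true.
  16. (~p7 | p6 | ~p5) — ~p7 is true.
  17. (~p3 | p2 | p9) — p9 is true.
  18. (p7 | p2 | ~p6) — p2 is true.
  19. (p5 | p2) — p2 is true.
  20. (p2 | p3 | ~p8) — p2 is true.
  21. (p4 | ~p6 | ~p7) — ~p7 is true.
  22. (~p6 | ~p7) — ~p7 is true.

p1=True  p2=True  p3=False  p4=True  p5=False  p6=True  p7=False  p8=True  p9=True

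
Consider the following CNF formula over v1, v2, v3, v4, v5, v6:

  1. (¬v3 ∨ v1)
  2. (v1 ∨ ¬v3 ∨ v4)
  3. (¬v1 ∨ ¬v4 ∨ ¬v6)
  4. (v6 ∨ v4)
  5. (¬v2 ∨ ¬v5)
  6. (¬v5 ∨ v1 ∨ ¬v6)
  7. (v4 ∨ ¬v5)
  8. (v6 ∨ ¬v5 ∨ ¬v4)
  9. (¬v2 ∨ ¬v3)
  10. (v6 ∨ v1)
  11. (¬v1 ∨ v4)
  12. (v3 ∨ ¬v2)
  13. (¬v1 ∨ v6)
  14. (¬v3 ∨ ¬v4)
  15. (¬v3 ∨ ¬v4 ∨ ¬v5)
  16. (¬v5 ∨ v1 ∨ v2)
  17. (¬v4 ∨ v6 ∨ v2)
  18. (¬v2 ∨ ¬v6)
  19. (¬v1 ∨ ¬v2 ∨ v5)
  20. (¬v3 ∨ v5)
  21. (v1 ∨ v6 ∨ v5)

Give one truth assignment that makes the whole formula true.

v1 = False, v2 = False, v3 = False, v4 = True, v5 = False, v6 = True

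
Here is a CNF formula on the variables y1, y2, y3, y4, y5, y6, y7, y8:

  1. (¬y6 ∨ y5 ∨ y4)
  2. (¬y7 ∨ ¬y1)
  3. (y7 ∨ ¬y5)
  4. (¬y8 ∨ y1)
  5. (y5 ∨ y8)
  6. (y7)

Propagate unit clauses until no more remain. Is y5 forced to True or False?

(y7) stands alone — y7 = True.
(¬y1 ∨ ¬y7): since y7 = True, the clause reduces to (¬y1). y1 = False.
From (¬y8 ∨ y1) and y1 = False: y8 = False.
(y5 ∨ y8) with y8 = False leaves only y5, so y5 = True.

True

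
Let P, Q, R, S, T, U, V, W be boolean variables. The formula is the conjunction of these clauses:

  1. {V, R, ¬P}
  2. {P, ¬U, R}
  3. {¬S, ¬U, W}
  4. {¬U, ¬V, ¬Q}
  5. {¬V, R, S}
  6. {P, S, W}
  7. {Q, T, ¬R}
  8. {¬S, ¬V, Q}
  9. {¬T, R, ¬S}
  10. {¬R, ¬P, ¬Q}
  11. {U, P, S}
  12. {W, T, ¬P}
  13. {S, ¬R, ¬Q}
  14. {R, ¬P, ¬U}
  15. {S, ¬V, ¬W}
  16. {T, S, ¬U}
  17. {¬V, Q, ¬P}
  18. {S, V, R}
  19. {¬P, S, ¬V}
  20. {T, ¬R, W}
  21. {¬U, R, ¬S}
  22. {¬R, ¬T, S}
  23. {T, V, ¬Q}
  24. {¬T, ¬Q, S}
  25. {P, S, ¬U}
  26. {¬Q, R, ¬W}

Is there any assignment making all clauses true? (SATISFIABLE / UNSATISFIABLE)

Branch on P: take P = False.
Set Q = True and propagate.
Branch on R: take R = True.
  then S is forced to True.
The remaining clauses are satisfied by T = True, U = True, V = False, W = True.
So P=F, Q=T, R=T, S=T, T=T, U=T, V=F, W=T is a satisfying assignment.

SATISFIABLE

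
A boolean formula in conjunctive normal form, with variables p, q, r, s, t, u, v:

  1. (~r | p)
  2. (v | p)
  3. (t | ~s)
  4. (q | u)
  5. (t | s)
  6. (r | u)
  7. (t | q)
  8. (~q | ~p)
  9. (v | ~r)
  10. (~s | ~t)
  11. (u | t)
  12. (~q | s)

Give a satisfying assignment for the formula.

p=T, q=F, r=F, s=F, t=T, u=T, v=T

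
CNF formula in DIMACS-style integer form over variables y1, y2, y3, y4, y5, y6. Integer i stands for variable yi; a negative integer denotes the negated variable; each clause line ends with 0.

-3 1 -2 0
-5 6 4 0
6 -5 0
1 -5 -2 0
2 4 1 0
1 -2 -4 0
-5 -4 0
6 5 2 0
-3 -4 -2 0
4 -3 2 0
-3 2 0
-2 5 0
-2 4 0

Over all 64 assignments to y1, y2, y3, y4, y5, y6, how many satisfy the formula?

Satisfying assignments:
  y1=0 y2=0 y3=0 y4=1 y5=0 y6=1
  y1=1 y2=0 y3=0 y4=0 y5=0 y6=1
  y1=1 y2=0 y3=0 y4=0 y5=1 y6=1
  y1=1 y2=0 y3=0 y4=1 y5=0 y6=1
Count: 4.

4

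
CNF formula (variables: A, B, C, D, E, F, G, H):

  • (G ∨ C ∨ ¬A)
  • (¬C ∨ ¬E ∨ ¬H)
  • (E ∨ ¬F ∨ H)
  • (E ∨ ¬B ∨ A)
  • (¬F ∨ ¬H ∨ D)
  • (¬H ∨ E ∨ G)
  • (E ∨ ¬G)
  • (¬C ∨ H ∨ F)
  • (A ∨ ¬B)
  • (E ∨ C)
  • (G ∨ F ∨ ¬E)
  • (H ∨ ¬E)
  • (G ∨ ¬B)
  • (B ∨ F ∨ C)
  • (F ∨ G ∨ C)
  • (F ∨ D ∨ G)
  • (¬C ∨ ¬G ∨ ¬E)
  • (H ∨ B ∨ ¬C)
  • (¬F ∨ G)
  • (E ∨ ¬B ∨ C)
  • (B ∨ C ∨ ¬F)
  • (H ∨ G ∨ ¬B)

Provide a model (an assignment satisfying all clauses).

Branch on A: take A = True.
Set B = True and propagate.
  then G is forced to True.
  then E is forced to True.
  then H is forced to True.
  then C is forced to False.
For the remaining variables, D = False, F = False works.
Every clause has at least one true literal under this assignment.

A=T, B=T, C=F, D=F, E=T, F=F, G=T, H=T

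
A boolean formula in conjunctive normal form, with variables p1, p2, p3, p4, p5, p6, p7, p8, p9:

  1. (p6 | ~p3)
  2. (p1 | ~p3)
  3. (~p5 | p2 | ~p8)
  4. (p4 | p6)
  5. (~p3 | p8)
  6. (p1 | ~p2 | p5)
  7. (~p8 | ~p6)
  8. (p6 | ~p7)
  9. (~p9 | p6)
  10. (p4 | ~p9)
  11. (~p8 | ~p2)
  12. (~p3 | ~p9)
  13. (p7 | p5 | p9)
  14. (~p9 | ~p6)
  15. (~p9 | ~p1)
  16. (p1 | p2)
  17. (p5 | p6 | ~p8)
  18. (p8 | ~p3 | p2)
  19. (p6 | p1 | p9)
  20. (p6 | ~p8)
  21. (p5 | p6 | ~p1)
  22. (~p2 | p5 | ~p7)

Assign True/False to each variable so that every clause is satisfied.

p1=True, p2=True, p3=False, p4=True, p5=True, p6=True, p7=False, p8=False, p9=False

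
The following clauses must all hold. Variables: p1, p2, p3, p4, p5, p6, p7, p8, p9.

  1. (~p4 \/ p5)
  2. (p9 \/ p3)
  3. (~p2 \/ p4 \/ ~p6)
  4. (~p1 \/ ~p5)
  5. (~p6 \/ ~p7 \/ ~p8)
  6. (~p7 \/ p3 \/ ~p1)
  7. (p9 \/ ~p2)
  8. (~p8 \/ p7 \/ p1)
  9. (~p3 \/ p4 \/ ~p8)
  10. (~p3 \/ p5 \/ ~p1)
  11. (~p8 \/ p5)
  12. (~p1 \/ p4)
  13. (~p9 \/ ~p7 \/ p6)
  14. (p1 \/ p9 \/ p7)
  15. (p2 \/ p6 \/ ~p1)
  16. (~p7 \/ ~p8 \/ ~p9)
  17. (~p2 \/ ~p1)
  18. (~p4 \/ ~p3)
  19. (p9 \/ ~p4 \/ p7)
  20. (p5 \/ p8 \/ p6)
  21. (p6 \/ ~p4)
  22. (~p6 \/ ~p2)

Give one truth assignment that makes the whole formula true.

p1=False  p2=False  p3=True  p4=False  p5=False  p6=True  p7=True  p8=False  p9=True

Set p1 = False and propagate.
Try p2 = False.
The remaining clauses are satisfied by p3 = True, p4 = False, p5 = False, p6 = True, p7 = True, p8 = False, p9 = True.
Every clause has at least one true literal under this assignment.
Check each clause:
  1. (p5 \/ ~p4) — ~p4 is true.
  2. (p9 \/ p3) — p9 is true.
  3. (~p6 \/ p4 \/ ~p2) — ~p2 is true.
  4. (~p5 \/ ~p1) — ~p5 is true.
  5. (~p7 \/ ~p6 \/ ~p8) — ~p8 is true.
  6. (p3 \/ ~p1 \/ ~p7) — p3 is true.
  7. (p9 \/ ~p2) — p9 is true.
  8. (p1 \/ p7 \/ ~p8) — ~p8 is true.
  9. (~p3 \/ p4 \/ ~p8) — ~p8 is true.
  10. (p5 \/ ~p3 \/ ~p1) — ~p1 is true.
  11. (p5 \/ ~p8) — ~p8 is true.
  12. (p4 \/ ~p1) — ~p1 is true.
  13. (~p7 \/ ~p9 \/ p6) — p6 is true.
  14. (p7 \/ p9 \/ p1) — p9 is true.
  15. (~p1 \/ p2 \/ p6) — p6 is true.
  16. (~p8 \/ ~p9 \/ ~p7) — ~p8 is true.
  17. (~p1 \/ ~p2) — ~p2 is true.
  18. (~p4 \/ ~p3) — ~p4 is true.
  19. (~p4 \/ p9 \/ p7) — p9 is true.
  20. (p5 \/ p8 \/ p6) — p6 is true.
  21. (p6 \/ ~p4) — ~p4 is true.
  22. (~p6 \/ ~p2) — ~p2 is true.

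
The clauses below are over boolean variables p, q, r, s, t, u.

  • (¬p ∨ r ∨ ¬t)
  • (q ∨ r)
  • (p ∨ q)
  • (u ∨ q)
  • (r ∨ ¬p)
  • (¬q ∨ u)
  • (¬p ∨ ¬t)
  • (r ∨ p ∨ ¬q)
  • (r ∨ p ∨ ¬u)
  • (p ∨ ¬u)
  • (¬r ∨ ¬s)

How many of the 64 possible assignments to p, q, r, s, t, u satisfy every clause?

Satisfying assignments:
  p=1 q=0 r=1 s=0 t=0 u=1
  p=1 q=1 r=1 s=0 t=0 u=1
Count: 2.

2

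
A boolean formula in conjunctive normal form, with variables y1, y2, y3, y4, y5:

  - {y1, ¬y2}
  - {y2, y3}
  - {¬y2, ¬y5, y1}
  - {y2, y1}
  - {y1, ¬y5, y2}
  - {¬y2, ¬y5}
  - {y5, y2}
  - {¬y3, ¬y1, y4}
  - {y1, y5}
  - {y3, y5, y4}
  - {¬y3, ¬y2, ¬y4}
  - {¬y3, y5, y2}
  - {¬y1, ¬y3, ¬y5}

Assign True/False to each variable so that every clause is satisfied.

Branch on y1: take y1 = True.
Set y2 = True and propagate.
  then y5 is forced to False.
Try y3 = False.
  then y4 is forced to True.
Every clause has at least one true literal under this assignment.

y1=T  y2=T  y3=F  y4=T  y5=F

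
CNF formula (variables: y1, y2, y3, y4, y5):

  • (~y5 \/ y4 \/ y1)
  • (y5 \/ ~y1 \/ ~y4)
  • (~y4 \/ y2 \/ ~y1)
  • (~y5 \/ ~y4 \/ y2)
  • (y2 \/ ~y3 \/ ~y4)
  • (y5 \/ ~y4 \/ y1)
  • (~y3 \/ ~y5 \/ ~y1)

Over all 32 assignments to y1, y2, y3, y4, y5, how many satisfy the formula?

13

Case analysis on y4 and y1:
  y4=T, y1=T: remaining (y2,y3,y5) ∈ {(T,F,T)} — 1.
  y4=T, y1=F: remaining (y2,y3,y5) ∈ {(T,F,T); (T,T,T)} — 2.
  y4=F, y1=T: y2 free; 3 ways for (y3,y5) × 2^1 = 6.
  y4=F, y1=F: remaining (y2,y3,y5) ∈ {(F,F,F); (F,T,F); (T,F,F); (T,T,F)} — 4.
Total: 1 + 2 + 6 + 4 = 13.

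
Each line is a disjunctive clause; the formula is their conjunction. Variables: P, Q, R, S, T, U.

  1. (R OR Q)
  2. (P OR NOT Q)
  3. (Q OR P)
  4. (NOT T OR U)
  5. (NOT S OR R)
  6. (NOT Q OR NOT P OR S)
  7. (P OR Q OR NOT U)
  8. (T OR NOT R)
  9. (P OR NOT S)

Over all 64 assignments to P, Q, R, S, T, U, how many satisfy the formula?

3

The models are:
  P=T Q=F R=T S=F T=T U=T
  P=T Q=F R=T S=T T=T U=T
  P=T Q=T R=T S=T T=T U=T
That's 3 in total.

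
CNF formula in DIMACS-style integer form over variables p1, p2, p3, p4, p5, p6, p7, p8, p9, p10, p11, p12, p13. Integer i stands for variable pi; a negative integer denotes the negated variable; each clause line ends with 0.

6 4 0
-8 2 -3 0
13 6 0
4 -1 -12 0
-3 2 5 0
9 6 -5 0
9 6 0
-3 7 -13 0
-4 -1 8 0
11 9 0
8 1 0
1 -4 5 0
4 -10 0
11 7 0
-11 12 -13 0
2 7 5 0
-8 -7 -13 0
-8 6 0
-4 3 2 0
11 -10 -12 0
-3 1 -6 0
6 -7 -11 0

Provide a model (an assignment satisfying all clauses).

p1=1, p2=0, p3=0, p4=0, p5=1, p6=1, p7=0, p8=1, p9=0, p10=0, p11=1, p12=0, p13=0

Pure literal: p10 appears only negated; assign p10 = False.
Try p1 = True.
The remaining clauses are satisfied by p2 = False, p3 = False, p4 = False, p5 = True, p6 = True, p7 = False, p8 = True, p9 = False, p11 = True, p12 = False, p13 = False.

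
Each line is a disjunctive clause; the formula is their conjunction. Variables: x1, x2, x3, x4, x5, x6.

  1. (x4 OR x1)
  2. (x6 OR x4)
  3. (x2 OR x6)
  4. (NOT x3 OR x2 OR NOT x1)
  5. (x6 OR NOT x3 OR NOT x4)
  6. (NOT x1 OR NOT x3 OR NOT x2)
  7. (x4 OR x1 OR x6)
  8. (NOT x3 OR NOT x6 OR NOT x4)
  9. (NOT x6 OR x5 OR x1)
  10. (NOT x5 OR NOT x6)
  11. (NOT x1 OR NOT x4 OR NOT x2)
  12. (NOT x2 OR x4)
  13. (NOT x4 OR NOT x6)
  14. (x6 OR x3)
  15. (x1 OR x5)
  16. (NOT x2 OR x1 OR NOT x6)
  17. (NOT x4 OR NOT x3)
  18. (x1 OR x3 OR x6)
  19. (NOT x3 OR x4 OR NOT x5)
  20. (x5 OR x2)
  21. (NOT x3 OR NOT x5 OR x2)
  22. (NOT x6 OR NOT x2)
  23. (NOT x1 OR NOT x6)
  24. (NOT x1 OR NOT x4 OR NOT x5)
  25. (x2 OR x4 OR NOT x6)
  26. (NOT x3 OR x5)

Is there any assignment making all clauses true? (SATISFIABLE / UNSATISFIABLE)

UNSATISFIABLE

x6 = True:
  propagation gives x5=False, x1=True; an empty clause results — contradiction.
x6 = False:
  propagation gives x4=True, x2=True, x3=False; an empty clause results — contradiction.
Every branch closes, so no satisfying assignment exists.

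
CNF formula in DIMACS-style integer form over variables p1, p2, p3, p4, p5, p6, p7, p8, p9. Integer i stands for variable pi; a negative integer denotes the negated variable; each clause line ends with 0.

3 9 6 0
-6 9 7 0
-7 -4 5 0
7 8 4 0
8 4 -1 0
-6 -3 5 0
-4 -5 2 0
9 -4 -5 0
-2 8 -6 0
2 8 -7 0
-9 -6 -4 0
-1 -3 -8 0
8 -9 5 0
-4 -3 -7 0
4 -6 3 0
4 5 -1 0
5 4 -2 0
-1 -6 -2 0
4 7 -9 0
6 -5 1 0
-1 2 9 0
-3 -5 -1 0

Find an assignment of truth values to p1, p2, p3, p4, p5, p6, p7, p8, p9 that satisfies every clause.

p1=True  p2=True  p3=False  p4=True  p5=True  p6=False  p7=True  p8=True  p9=True

Check each clause:
  1. (p6 \/ p9 \/ p3) — p9 is true.
  2. (p9 \/ p7 \/ ~p6) — p9 is true.
  3. (~p4 \/ ~p7 \/ p5) — p5 is true.
  4. (p7 \/ p8 \/ p4) — p8 is true.
  5. (p8 \/ ~p1 \/ p4) — p8 is true.
  6. (~p6 \/ p5 \/ ~p3) — ~p3 is true.
  7. (p2 \/ ~p5 \/ ~p4) — p2 is true.
  8. (~p4 \/ ~p5 \/ p9) — p9 is true.
  9. (p8 \/ ~p2 \/ ~p6) — p8 is true.
  10. (p8 \/ ~p7 \/ p2) — p8 is true.
  11. (~p9 \/ ~p4 \/ ~p6) — ~p6 is true.
  12. (~p1 \/ ~p8 \/ ~p3) — ~p3 is true.
  13. (~p9 \/ p5 \/ p8) — p8 is true.
  14. (~p7 \/ ~p4 \/ ~p3) — ~p3 is true.
  15. (~p6 \/ p3 \/ p4) — ~p6 is true.
  16. (~p1 \/ p5 \/ p4) — p4 is true.
  17. (p4 \/ p5 \/ ~p2) — p4 is true.
  18. (~p2 \/ ~p1 \/ ~p6) — ~p6 is true.
  19. (p4 \/ ~p9 \/ p7) — p4 is true.
  20. (p1 \/ ~p5 \/ p6) — p1 is true.
  21. (~p1 \/ p2 \/ p9) — p9 is true.
  22. (~p1 \/ ~p3 \/ ~p5) — ~p3 is true.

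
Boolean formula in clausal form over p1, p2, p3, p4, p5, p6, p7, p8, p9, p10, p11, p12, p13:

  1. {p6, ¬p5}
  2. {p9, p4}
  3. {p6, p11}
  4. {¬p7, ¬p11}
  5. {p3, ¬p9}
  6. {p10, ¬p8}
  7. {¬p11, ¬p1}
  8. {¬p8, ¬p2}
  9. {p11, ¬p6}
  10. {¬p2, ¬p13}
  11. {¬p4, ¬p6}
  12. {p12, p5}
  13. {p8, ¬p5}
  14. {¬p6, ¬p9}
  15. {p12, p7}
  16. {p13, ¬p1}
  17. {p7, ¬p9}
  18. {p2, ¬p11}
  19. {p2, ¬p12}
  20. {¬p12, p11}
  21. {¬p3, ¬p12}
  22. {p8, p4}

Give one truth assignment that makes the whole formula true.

Pure literal: p1 appears only negated; assign p1 = False.
p10 occurs only positively in the remaining clauses — set p10 = True.
Try p2 = True.
  then p8 is forced to False.
  then p13 is forced to False.
  then p5 is forced to False.
  then p12 is forced to True.
  then p11 is forced to True.
  then p7 is forced to False.
  then p9 is forced to False.
  then p4 is forced to True.
  then p6 is forced to False.
  then p3 is forced to False.

p1=False, p2=True, p3=False, p4=True, p5=False, p6=False, p7=False, p8=False, p9=False, p10=True, p11=True, p12=True, p13=False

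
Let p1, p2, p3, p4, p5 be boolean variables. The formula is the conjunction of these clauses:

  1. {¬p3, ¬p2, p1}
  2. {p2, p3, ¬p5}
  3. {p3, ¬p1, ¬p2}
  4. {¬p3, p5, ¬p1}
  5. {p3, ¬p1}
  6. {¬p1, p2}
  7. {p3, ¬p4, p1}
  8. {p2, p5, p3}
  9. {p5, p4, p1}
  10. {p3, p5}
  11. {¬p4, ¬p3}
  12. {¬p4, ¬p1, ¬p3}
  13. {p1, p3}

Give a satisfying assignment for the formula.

p1=True, p2=True, p3=True, p4=False, p5=True

Check each clause:
  1. {p1, ¬p3, ¬p2} — p1 is true.
  2. {p3, p2, ¬p5} — p3 is true.
  3. {p3, ¬p2, ¬p1} — p3 is true.
  4. {¬p3, ¬p1, p5} — p5 is true.
  5. {¬p1, p3} — p3 is true.
  6. {p2, ¬p1} — p2 is true.
  7. {p1, ¬p4, p3} — p1 is true.
  8. {p3, p5, p2} — p2 is true.
  9. {p5, p1, p4} — p1 is true.
  10. {p3, p5} — p3 is true.
  11. {¬p3, ¬p4} — ¬p4 is true.
  12. {¬p4, ¬p1, ¬p3} — ¬p4 is true.
  13. {p3, p1} — p1 is true.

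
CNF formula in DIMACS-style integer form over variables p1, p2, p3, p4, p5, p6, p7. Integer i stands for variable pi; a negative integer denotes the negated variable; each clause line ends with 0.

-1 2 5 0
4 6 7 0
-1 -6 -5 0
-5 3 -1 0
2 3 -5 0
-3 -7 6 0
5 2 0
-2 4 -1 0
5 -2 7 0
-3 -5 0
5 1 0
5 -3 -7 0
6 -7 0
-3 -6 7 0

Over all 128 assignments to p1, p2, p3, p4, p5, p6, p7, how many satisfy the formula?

Satisfying assignments:
  p1=0 p2=1 p3=0 p4=0 p5=1 p6=1 p7=0
  p1=0 p2=1 p3=0 p4=0 p5=1 p6=1 p7=1
  p1=0 p2=1 p3=0 p4=1 p5=1 p6=0 p7=0
  p1=0 p2=1 p3=0 p4=1 p5=1 p6=1 p7=0
  p1=0 p2=1 p3=0 p4=1 p5=1 p6=1 p7=1
  p1=1 p2=1 p3=0 p4=1 p5=0 p6=1 p7=1
That's 6 in total.

6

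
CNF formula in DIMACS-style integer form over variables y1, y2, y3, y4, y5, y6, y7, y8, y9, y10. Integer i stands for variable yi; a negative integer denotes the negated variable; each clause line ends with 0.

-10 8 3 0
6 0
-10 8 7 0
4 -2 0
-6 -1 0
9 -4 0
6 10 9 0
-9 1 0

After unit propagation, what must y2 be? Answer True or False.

False

(y6) is a unit clause: y6 = True.
(!y1 || !y6): since y6 = True, the clause reduces to (!y1). y1 = False.
In (y1 || !y9), y1 is now false; !y9 must hold, so y9 = False.
(!y4 || y9) with y9 = False leaves only !y4, so y4 = False.
(!y2 || y4) with y4 = False leaves only !y2, so y2 = False.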